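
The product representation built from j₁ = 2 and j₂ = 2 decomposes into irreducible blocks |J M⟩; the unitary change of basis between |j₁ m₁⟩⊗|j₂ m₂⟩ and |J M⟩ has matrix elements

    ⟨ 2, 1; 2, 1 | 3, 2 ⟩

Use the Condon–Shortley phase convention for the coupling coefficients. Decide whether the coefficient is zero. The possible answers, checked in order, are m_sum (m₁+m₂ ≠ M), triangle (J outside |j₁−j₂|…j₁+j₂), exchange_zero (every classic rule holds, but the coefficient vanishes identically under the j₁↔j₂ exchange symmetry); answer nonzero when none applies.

m-sum: m₁+m₂ = 1+1 = 2, M = 2  ✓
triangle: |j₁−j₂| = 0 ≤ J = 3 ≤ j₁+j₂ = 4  ✓
exchange: j₁=j₂ and m₁=m₂, and (−1)^(j₁+j₂−J) = (−1)^1 = −1 forces ⟨j₁m₁;j₂m₂|JM⟩ = −⟨j₂m₂;j₁m₁|JM⟩ = −⟨j₁m₁;j₂m₂|JM⟩ ⇒ the coefficient vanishes identically
Racah sum check: Σ_k collapses to 0 ⇒ CG = 0

exchange_zero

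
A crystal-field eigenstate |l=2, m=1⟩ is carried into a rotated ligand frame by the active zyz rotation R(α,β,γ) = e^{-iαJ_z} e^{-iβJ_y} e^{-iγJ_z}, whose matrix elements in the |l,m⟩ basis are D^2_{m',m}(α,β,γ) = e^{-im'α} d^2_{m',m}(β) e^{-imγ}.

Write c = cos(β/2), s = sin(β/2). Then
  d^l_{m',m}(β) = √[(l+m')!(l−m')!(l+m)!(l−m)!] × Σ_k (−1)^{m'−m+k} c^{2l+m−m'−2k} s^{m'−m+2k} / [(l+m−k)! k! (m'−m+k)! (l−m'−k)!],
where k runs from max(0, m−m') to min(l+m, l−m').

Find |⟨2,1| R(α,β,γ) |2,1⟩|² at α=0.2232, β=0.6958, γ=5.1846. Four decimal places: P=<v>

P=0.2236

First d^2_{1,1}(β=0.6958), then the phase factors e^{-i(1)α} and e^{-i(1)γ}:
c=cos(0.695800/2)=0.940091, s=sin(0.695800/2)=0.340924; N=√[6·1·6·1]=6.000000
k: max(0,(1)−(1))=0 … min(2+(1),2−(1))=1
  k=0: (−1)^0·6.0000/(6)·0.9401^4·0.3409^0 = +0.781050
  k=1: (−1)^1·6.0000/(2)·0.9401^2·0.3409^2 = -0.308160
d^2_{1,1}(0.6958) = +0.781050 -0.308160 = +0.472890
|D^2_{1,1}|² = |d^2_{1,1}(β)|² = (+0.472890)² = 0.223625 (the z-rotation phases have unit modulus)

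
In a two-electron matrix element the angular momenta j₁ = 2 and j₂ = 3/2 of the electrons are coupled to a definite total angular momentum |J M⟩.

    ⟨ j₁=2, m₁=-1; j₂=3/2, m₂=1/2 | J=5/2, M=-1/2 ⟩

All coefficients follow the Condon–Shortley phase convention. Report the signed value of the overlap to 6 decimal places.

j₁+j₂−J=1  J+j₁−j₂=3  J−j₁+j₂=2  j₁+j₂+J+1=7
(j₁±m₁, j₂±m₂, J±M) = (1,3,2,1,2,3)
P² = 72/35
sum k=0..1:
  [0] +1/12 = 1/12
  [1] −1/2 = -1/2
S = -5/12
C² = P²·S² = 5/14 ; C = -0.597614

-0.597614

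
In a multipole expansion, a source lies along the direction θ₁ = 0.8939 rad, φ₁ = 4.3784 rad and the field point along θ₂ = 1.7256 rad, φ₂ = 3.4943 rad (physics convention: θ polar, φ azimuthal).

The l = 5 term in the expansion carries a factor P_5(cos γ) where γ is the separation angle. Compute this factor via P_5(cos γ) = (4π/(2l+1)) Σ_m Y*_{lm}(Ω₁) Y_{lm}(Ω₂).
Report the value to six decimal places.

Term-by-term m-sum for l=5 (normalisation 4π/11 = 1.142397):
  term(m=-5) = (-0.016801, -0.055915)   from Y*(Ω₁)=(-0.132936, 0.013224), Y(Ω₂)=(0.083714, 0.428945)
  term(m=-4) = (0.067579, 0.028159)   from Y*(Ω₁)=(0.078988, -0.330142), Y(Ω₂)=(-0.034353, 0.212916)
  term(m=-3) = (0.096023, -0.051130)   from Y*(Ω₁)=(0.349453, 0.223412), Y(Ω₂)=(0.128654, -0.228566)
  term(m=-2) = (-0.005306, 0.026530)   from Y*(Ω₁)=(-0.089659, 0.070738), Y(Ω₂)=(0.180365, -0.153597)
  term(m=-1) = (-0.042863, -0.052285)   from Y*(Ω₁)=(0.103140, 0.297243), Y(Ω₂)=(-0.201656, 0.074229)
  term(m=+0) = (0.048861, 0.000000)   from Y*(Ω₁)=(-0.202647, -0.000000), Y(Ω₂)=(-0.241116, 0.000000)
  term(m=+1) = (-0.042863, 0.052285)   from Y*(Ω₁)=(-0.103140, 0.297243), Y(Ω₂)=(0.201656, 0.074229)
  term(m=+2) = (-0.005306, -0.026530)   from Y*(Ω₁)=(-0.089659, -0.070738), Y(Ω₂)=(0.180365, 0.153597)
  term(m=+3) = (0.096023, 0.051130)   from Y*(Ω₁)=(-0.349453, 0.223412), Y(Ω₂)=(-0.128654, -0.228566)
  term(m=+4) = (0.067579, -0.028159)   from Y*(Ω₁)=(0.078988, 0.330142), Y(Ω₂)=(-0.034353, -0.212916)
  term(m=+5) = (-0.016801, 0.055915)   from Y*(Ω₁)=(0.132936, 0.013224), Y(Ω₂)=(-0.083714, 0.428945)
Accumulated sum (0.246125, 0.000000); after 4π/(2l+1) scaling, (0.281173, 0.000000) ⇒ P_5 = 0.281173

0.281173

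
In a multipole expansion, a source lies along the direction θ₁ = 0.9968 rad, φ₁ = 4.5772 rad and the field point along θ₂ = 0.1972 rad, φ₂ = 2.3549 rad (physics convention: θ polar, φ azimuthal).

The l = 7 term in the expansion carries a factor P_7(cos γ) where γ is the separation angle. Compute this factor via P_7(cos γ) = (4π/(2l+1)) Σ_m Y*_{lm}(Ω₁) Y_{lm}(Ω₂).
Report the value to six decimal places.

0.067615

Term-by-term m-sum for l=7 (normalisation 4π/15 = 0.837758):
  [-7]  conj(Y_{7,-7})(Ω₁) = 0.11945 + 0.08608j ; Y_{7,-7}(Ω₂) = -0.00000 + 0.00000j ; Δ = -0.00000 + 0.00000j
  [-6]  conj(Y_{7,-6})(Ω₁) = -0.24532 + 0.25829j ; Y_{7,-6}(Ω₂) = 0.00000 - 0.00010j ; Δ = 0.00003 + 0.00003j
  [-5]  conj(Y_{7,-5})(Ω₁) = -0.27155 - 0.33861j ; Y_{7,-5}(Ω₂) = 0.00086 + 0.00087j ; Δ = 0.00006 - 0.00053j
  [-4]  conj(Y_{7,-4})(Ω₁) = 0.14149 - 0.08496j ; Y_{7,-4}(Ω₂) = -0.01007 - 0.00005j ; Δ = -0.00143 + 0.00085j
  [-3]  conj(Y_{7,-3})(Ω₁) = -0.10412 - 0.24249j ; Y_{7,-3}(Ω₂) = 0.04239 - 0.04206j ; Δ = -0.01461 - 0.00590j
  [-2]  conj(Y_{7,-2})(Ω₁) = 0.28873 - 0.08003j ; Y_{7,-2}(Ω₂) = -0.00063 + 0.24415j ; Δ = 0.01936 + 0.07054j
  [-1]  conj(Y_{7,-1})(Ω₁) = -0.02001 - 0.14713j ; Y_{7,-1}(Ω₂) = -0.42915 - 0.43027j ; Δ = -0.05472 + 0.07175j
  [+0]  conj(Y_{7,0})(Ω₁) = 0.31988 + 0.00000j ; Y_{7,0}(Ω₂) = 0.57315 + 0.00000j ; Δ = 0.18334 + 0.00000j
  [+1]  conj(Y_{7,1})(Ω₁) = 0.02001 - 0.14713j ; Y_{7,1}(Ω₂) = 0.42915 - 0.43027j ; Δ = -0.05472 - 0.07175j
  [+2]  conj(Y_{7,2})(Ω₁) = 0.28873 + 0.08003j ; Y_{7,2}(Ω₂) = -0.00063 - 0.24415j ; Δ = 0.01936 - 0.07054j
  [+3]  conj(Y_{7,3})(Ω₁) = 0.10412 - 0.24249j ; Y_{7,3}(Ω₂) = -0.04239 - 0.04206j ; Δ = -0.01461 + 0.00590j
  [+4]  conj(Y_{7,4})(Ω₁) = 0.14149 + 0.08496j ; Y_{7,4}(Ω₂) = -0.01007 + 0.00005j ; Δ = -0.00143 - 0.00085j
  [+5]  conj(Y_{7,5})(Ω₁) = 0.27155 - 0.33861j ; Y_{7,5}(Ω₂) = -0.00086 + 0.00087j ; Δ = 0.00006 + 0.00053j
  [+6]  conj(Y_{7,6})(Ω₁) = -0.24532 - 0.25829j ; Y_{7,6}(Ω₂) = 0.00000 + 0.00010j ; Δ = 0.00003 - 0.00003j
  [+7]  conj(Y_{7,7})(Ω₁) = -0.11945 + 0.08608j ; Y_{7,7}(Ω₂) = 0.00000 + 0.00000j ; Δ = -0.00000 - 0.00000j
Σ over m = 0.08071 + 0.00000j; ×(4π/15) → 0.06761 + 0.00000j. Real part: 0.067615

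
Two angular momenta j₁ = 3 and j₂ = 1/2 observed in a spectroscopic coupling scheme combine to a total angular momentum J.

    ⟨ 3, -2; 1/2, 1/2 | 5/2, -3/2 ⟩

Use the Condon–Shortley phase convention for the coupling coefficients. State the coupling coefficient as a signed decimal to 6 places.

−√(5/7) = -0.845154

√[6·1!5!0!/7! · 1!5!1!0!1!4!] = √(2880/7)
  +(−1)^1/∏(1,0,4,0,1,0)! = -1/24  (running -1/24)
⟨..|..⟩ = √(2880/7)·(-1/24) = -0.845154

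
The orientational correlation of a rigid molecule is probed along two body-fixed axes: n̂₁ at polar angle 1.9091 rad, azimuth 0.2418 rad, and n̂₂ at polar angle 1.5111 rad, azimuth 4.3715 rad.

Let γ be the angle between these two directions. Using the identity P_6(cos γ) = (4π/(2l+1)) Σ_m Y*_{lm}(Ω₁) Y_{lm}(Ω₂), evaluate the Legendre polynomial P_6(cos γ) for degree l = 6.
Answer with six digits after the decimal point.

Term-by-term m-sum for l=6 (normalisation 4π/13 = 0.966644):
  term(m=-6) = 0.15257 + 0.05648j   from Y*(Ω₁)=0.04075 + 0.33794j, Y(Ω₂)=0.21839 - 0.42513j
  term(m=-5) = 0.00928 + 0.03999j   from Y*(Ω₁)=-0.14684 - 0.38800j, Y(Ω₂)=-0.09807 - 0.01319j
  term(m=-4) = 0.01402 - 0.01475j   from Y*(Ω₁)=0.03394 + 0.04923j, Y(Ω₂)=-0.07004 - 0.33309j
  term(m=-3) = -0.03656 - 0.00655j   from Y*(Ω₁)=0.24283 + 0.21531j, Y(Ω₂)=-0.09769 + 0.05964j
  term(m=-2) = 0.02023 + 0.04713j   from Y*(Ω₁)=-0.14941 - 0.07847j, Y(Ω₂)=-0.23595 - 0.19150j
  term(m=-1) = 0.01786 - 0.02710j   from Y*(Ω₁)=-0.26246 - 0.06473j, Y(Ω₂)=-0.04014 + 0.11316j
  term(m=+0) = -0.05712 + 0.00000j   from Y*(Ω₁)=0.19405 + 0.00000j, Y(Ω₂)=-0.29434 + 0.00000j
  term(m=+1) = 0.01786 + 0.02710j   from Y*(Ω₁)=0.26246 - 0.06473j, Y(Ω₂)=0.04014 + 0.11316j
  term(m=+2) = 0.02023 - 0.04713j   from Y*(Ω₁)=-0.14941 + 0.07847j, Y(Ω₂)=-0.23595 + 0.19150j
  term(m=+3) = -0.03656 + 0.00655j   from Y*(Ω₁)=-0.24283 + 0.21531j, Y(Ω₂)=0.09769 + 0.05964j
  term(m=+4) = 0.01402 + 0.01475j   from Y*(Ω₁)=0.03394 - 0.04923j, Y(Ω₂)=-0.07004 + 0.33309j
  term(m=+5) = 0.00928 - 0.03999j   from Y*(Ω₁)=0.14684 - 0.38800j, Y(Ω₂)=0.09807 - 0.01319j
  term(m=+6) = 0.15257 - 0.05648j   from Y*(Ω₁)=0.04075 - 0.33794j, Y(Ω₂)=0.21839 + 0.42513j
Accumulated sum 0.29768 - 0.00000j; after 4π/(2l+1) scaling, 0.28775 - 0.00000j ⇒ P_6 = 0.287750

0.287750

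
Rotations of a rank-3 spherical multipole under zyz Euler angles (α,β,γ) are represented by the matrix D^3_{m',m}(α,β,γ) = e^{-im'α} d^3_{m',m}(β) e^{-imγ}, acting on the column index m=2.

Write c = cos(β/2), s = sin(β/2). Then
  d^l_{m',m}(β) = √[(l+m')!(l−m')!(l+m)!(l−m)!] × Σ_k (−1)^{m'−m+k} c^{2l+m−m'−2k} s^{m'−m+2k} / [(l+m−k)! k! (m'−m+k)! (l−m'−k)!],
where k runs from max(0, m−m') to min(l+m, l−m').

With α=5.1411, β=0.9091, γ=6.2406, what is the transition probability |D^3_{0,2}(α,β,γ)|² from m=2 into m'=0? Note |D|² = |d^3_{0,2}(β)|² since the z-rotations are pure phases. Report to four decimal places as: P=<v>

P=0.2743

Split into d^3_{0,2}(β=0.9091) × two z-phases.
c=cos(0.909100/2)=0.898459, s=sin(0.909100/2)=0.439058; N=√[6·6·120·1]=65.726707
The bounds max(0,m−m')=2 and min(l+m,l−m')=3 give 2 terms
  k=2: (−1)^0·65.7267/(12)·0.8985^4·0.4391^2 = +0.688014
  k=3: (−1)^1·65.7267/(12)·0.8985^2·0.4391^4 = -0.164303
d^3_{0,2}(0.9091) = +0.688014 -0.164303 = +0.523711
|D^3_{0,2}|² = |d^3_{0,2}(β)|² = (+0.523711)² = 0.274273 (the z-rotation phases have unit modulus)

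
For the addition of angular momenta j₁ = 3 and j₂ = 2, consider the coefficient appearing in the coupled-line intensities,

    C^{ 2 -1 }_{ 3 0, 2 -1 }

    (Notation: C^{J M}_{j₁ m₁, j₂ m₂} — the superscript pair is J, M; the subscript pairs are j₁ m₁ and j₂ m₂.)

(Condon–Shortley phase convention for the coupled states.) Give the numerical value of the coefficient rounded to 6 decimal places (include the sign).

-0.534522

j₁+j₂−J=3  J+j₁−j₂=3  J−j₁+j₂=1  j₁+j₂+J+1=8
(j₁±m₁, j₂±m₂, J±M) = (3,3,1,3,1,3)
P² = 81/14
sum k=0..1:
  [0] +1/36 = 1/36
  [1] −1/4 = -1/4
S = -2/9
C² = P²·S² = 2/7 ; C = -0.534522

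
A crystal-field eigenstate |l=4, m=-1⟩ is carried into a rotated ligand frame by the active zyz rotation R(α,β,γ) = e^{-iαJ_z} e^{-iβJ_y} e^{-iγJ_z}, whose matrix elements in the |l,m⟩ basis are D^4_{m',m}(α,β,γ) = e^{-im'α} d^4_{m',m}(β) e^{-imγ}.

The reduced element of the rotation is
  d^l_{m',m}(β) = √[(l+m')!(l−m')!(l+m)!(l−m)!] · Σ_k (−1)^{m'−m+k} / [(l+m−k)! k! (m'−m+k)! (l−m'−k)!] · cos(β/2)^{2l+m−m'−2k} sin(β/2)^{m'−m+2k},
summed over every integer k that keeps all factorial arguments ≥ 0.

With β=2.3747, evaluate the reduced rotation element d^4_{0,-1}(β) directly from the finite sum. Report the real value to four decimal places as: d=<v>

d=0.1758

d^4_{0,-1}(β=2.3747) via the finite sum:
With c≡cos(β/2)=0.374119 and s≡sin(β/2)=0.927381, N=[24·24·6·120]^{1/2}=643.987578
The bounds max(0,m−m')=0 and min(l+m,l−m')=3 give 4 terms
  k=0: (−1)^1·643.9876/(144)·0.3741^7·0.9274^1 = -0.004254
  k=1: (−1)^2·643.9876/(24)·0.3741^5·0.9274^3 = +0.156851
  k=2: (−1)^3·643.9876/(24)·0.3741^3·0.9274^5 = -0.963796
  k=3: (−1)^4·643.9876/(144)·0.3741^1·0.9274^7 = +0.987032
d^4_{0,-1}(2.3747) = -0.004254 +0.156851 -0.963796 +0.987032 = +0.175833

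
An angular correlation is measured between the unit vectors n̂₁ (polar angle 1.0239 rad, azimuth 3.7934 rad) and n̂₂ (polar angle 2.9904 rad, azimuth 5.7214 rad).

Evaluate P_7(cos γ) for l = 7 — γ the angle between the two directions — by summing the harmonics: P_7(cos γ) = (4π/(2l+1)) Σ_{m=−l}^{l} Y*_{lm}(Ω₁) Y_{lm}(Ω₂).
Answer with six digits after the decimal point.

Summing Y*_{l m}(θ₁,φ₁)·Y_{l m}(θ₂,φ₂) over m ∈ [−7, 7]; prefactor 4π/(2·7+1) = 0.837758:
  m=-7: Y*=+0.024741+0.163995i  Y=-0.000001-0.000001i  product +0.000000-0.000000i
  m=-6: Y*=-0.271439-0.262812i  Y=+0.000021+0.000005i  product -0.000004-0.000007i
  m=-5: Y*=+0.416768+0.049173i  Y=-0.000315+0.000109i  product -0.000136+0.000030i
  m=-4: Y*=-0.090154+0.053352i  Y=+0.002268-0.002826i  product -0.000054+0.000376i
  m=-3: Y*=-0.113567+0.280560i  Y=-0.003244+0.028196i  product -0.007542-0.004112i
  m=-2: Y*=-0.067228-0.245604i  Y=-0.066891-0.139462i  product -0.029755+0.025805i
  m=-1: Y*=-0.164449-0.125485i  Y=+0.444568+0.279829i  product -0.037995-0.101804i
  m=+0: Y*=+0.283710-0.000000i  Y=-0.769601+0.000000i  product -0.218344+0.000000i
  m=+1: Y*=+0.164449-0.125485i  Y=-0.444568+0.279829i  product -0.037995+0.101804i
  m=+2: Y*=-0.067228+0.245604i  Y=-0.066891+0.139462i  product -0.029755-0.025805i
  m=+3: Y*=+0.113567+0.280560i  Y=+0.003244+0.028196i  product -0.007542+0.004112i
  m=+4: Y*=-0.090154-0.053352i  Y=+0.002268+0.002826i  product -0.000054-0.000376i
  m=+5: Y*=-0.416768+0.049173i  Y=+0.000315+0.000109i  product -0.000136-0.000030i
  m=+6: Y*=-0.271439+0.262812i  Y=+0.000021-0.000005i  product -0.000004+0.000007i
  m=+7: Y*=-0.024741+0.163995i  Y=+0.000001-0.000001i  product +0.000000+0.000000i
Total Σ_m = -0.369317-0.000000i. Multiply by 0.837758: -0.309399-0.000000i. P_7(cos γ) = -0.309399

-0.309399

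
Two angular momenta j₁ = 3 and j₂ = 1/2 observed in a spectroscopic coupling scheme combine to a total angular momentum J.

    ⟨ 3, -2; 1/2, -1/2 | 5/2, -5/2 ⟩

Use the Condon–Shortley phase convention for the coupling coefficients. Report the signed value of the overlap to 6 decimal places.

j₁+j₂−J=1  J+j₁−j₂=5  J−j₁+j₂=0  j₁+j₂+J+1=7
(j₁±m₁, j₂±m₂, J±M) = (1,5,0,1,0,5)
P² = 14400/7
sum k=0..0:
  [0] +1/120 = 1/120
S = 1/120
C² = P²·S² = 1/7 ; C = +0.377964

+√(1/7) = +0.377964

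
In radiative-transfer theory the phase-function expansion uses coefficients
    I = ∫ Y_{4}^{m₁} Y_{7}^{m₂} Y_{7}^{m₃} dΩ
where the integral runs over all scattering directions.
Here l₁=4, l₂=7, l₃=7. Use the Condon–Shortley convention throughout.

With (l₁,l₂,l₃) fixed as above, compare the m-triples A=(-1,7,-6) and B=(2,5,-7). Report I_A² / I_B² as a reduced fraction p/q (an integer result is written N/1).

l's match ⇒ only the (l;m) 3-j factors differ between A and B.
A: triangle coeff Δ(4,7,7) = 1/58198140; Σ_t [4,4]: t=4:+1/522547200 = 1/522547200; (3j)²=143/5814 [(4 7 7; -1 7 -6)], sign=-1
B: triangle coeff Δ(4,7,7) = 1/58198140; Σ_t [2,2]: t=2:+1/348364800 = 1/348364800; (3j)²=11/646 [(4 7 7; 2 5 -7)], sign=+1
I_A²/I_B² = (143/5814)/(11/646) = 13/9

13/9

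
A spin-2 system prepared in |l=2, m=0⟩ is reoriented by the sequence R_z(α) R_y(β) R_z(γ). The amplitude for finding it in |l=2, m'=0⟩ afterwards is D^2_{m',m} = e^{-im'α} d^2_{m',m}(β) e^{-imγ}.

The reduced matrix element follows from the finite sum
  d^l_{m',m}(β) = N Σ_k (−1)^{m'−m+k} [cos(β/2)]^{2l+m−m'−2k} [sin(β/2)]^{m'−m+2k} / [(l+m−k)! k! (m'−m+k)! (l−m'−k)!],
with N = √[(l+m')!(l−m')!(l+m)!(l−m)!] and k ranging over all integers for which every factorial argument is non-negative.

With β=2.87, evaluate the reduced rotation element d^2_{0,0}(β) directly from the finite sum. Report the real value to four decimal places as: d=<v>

d=0.8920

d^2_{0,0}(β=2.8700) via the finite sum:
c=cos(2.870000/2)=0.135379, s=sin(2.870000/2)=0.990794; N=√[2·2·2·2]=4.000000
k∈{0,1,2} keeps every argument non-negative
  k=0: (−1)^0·4.0000/(4)·0.1354^4·0.9908^0 = +0.000336
  k=1: (−1)^1·4.0000/(1)·0.1354^2·0.9908^2 = -0.071967
  k=2: (−1)^2·4.0000/(4)·0.1354^0·0.9908^4 = +0.963681
d^2_{0,0}(2.8700) = +0.000336 -0.071967 +0.963681 = +0.892050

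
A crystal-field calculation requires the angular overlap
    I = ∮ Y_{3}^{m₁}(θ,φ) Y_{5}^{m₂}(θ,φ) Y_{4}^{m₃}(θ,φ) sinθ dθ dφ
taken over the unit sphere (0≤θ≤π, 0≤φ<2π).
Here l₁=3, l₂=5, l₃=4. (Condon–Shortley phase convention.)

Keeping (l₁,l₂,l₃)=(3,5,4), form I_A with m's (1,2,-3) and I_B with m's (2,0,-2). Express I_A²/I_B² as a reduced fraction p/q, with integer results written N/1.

l's match ⇒ only the (l;m) 3-j factors differ between A and B.
A: triangle coeff Δ(3,5,4) = 1/180180; Σ_t [1,2]: t=1:−1/4320 t=2:+1/960 = 7/8640; (3j)²=343/12870 [(3 5 4; 1 2 -3)], sign=-1
B: triangle coeff Δ(3,5,4) = 1/180180; Σ_t [0,1]: t=0:+1/2880 t=1:−1/576 = -1/720; (3j)²=80/3003 [(3 5 4; 2 0 -2)], sign=-1
I_A²/I_B² = (343/12870)/(80/3003) = 2401/2400

2401/2400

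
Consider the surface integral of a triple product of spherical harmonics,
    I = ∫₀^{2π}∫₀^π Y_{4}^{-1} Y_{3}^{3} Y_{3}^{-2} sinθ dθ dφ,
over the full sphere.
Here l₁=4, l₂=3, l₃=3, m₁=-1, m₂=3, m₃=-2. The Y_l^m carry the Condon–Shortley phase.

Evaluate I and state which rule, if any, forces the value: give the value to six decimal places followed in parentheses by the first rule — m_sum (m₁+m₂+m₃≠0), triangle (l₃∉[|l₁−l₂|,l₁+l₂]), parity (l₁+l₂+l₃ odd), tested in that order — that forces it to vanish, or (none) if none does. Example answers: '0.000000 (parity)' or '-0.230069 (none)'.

0.140463 (none)

Checks pass: Σm=0; 10 even; l₃=3∈[1,7].
(2·4+1)(2·3+1)(2·3+1) = 441
Δ: 4! 4! 2! / 11! → 1/34650
sum: t=1:−1/72 t=2:+1/16 t=3:−1/72 = 5/144
3j²(4 3 3; 0 0 0) = Δ·Π!·Σ² = 2/77  (sign -1)
sum: t=4:+1/288 = 1/288
3j²(4 3 3; -1 3 -2) = Δ·Π!·Σ² = 5/231  (sign -1)
combine: 4πI² = 441·2/77·5/231 = 30/121
take √, sign +1: I = 0.14046335
No selection rule forces the value: the integral is nonzero (none).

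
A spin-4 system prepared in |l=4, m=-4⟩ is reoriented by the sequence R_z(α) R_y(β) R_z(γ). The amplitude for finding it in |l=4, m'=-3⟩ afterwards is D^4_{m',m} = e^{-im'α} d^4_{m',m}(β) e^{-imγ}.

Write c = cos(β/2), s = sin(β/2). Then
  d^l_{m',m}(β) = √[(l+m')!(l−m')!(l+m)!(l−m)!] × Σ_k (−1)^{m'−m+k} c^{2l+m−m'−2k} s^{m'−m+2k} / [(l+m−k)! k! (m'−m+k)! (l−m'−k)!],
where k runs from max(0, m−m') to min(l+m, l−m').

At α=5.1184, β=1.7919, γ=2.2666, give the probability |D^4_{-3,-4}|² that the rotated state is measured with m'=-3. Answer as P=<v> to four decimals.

P=0.0067

Split into d^4_{-3,-4}(β=1.7919) × two z-phases.
With c≡cos(β/2)=0.624777 and s≡sin(β/2)=0.780803, N=[1·5040·1·40320]^{1/2}=14255.272709
k∈{0} keeps every argument non-negative
  k=0: (−1)^1·14255.2727/(5040)·0.6248^7·0.7808^1 = -0.082066
d^4_{-3,-4}(1.7919) = -0.082066
|D^4_{-3,-4}|² = |d^4_{-3,-4}(β)|² = (-0.082066)² = 0.006735 (the z-rotation phases have unit modulus)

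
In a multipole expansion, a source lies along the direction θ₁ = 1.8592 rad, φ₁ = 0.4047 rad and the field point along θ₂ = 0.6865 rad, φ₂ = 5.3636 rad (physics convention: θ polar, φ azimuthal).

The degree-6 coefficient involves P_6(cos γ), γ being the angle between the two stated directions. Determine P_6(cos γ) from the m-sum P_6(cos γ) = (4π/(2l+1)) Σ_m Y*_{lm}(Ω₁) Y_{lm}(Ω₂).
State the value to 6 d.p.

Addition theorem: P_6(cos γ) = (4π/13) Σ_m Y*_{lm}(Ω₁) Y_{lm}(Ω₂), m = −6…6:
  m=-6: (-0.283611, 0.245449) × (0.022582, -0.021708) = (-0.001076, 0.011699)  (running Σ = (-0.001076, 0.011699))
  m=-5: (0.168603, -0.346639) × (-0.015123, -0.131547) = (-0.048149, -0.016937)  (running Σ = (-0.049226, -0.005238))
  m=-4: (0.001593, -0.033158) × (-0.276174, -0.164329) = (-0.005889, 0.008896)  (running Σ = (-0.055114, 0.003658))
  m=-3: (0.120286, 0.322797) × (-0.426143, 0.171610) = (-0.106654, -0.116915)  (running Σ = (-0.161769, -0.113257))
  m=-2: (-0.049602, -0.052043) × (-0.070863, 0.257675) = (0.016925, -0.009093)  (running Σ = (-0.144844, -0.122351))
  m=-1: (-0.288003, -0.123365) × (-0.139155, -0.182590) = (0.017552, 0.069753)  (running Σ = (-0.127292, -0.052597))
  m=0: (0.098847, -0.000000) × (-0.347256, 0.000000) = (-0.034325, 0.000000)  (running Σ = (-0.161617, -0.052597))
  m=1: (0.288003, -0.123365) × (0.139155, -0.182590) = (0.017552, -0.069753)  (running Σ = (-0.144065, -0.122351))
  m=2: (-0.049602, 0.052043) × (-0.070863, -0.257675) = (0.016925, 0.009093)  (running Σ = (-0.127140, -0.113257))
  m=3: (-0.120286, 0.322797) × (0.426143, 0.171610) = (-0.106654, 0.116915)  (running Σ = (-0.233794, 0.003658))
  m=4: (0.001593, 0.033158) × (-0.276174, 0.164329) = (-0.005889, -0.008896)  (running Σ = (-0.239683, -0.005238))
  m=5: (-0.168603, -0.346639) × (0.015123, -0.131547) = (-0.048149, 0.016937)  (running Σ = (-0.287832, 0.011699))
  m=6: (-0.283611, -0.245449) × (0.022582, 0.021708) = (-0.001076, -0.011699)  (running Σ = (-0.288909, -0.000000))
Total Σ_m = (-0.288909, -0.000000). Multiply by 0.966644: (-0.279272, -0.000000). P_6(cos γ) = -0.279272

-0.279272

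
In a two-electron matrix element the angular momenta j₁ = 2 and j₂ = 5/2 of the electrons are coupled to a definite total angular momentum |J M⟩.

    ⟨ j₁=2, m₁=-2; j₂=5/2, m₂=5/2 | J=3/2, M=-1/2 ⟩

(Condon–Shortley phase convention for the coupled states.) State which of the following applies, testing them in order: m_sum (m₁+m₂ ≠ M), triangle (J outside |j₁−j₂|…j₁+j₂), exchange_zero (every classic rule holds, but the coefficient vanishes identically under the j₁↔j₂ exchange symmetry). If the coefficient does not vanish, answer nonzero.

m-sum: m₁+m₂ = -2+5/2 = 1/2, M = -1/2  ✗ ⇒ coefficient is 0

m_sum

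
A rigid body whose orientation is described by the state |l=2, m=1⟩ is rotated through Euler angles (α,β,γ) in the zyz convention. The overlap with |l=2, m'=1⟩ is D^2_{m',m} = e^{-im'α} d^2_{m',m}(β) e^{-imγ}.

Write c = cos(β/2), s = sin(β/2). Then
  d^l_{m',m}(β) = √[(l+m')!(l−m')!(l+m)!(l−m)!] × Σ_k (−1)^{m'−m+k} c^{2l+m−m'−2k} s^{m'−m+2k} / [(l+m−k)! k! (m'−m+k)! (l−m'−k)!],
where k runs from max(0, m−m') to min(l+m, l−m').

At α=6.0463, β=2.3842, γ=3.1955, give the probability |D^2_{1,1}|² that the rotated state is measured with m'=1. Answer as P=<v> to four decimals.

Split into d^2_{1,1}(β=2.3842) × two z-phases.
With c≡cos(β/2)=0.369709 and s≡sin(β/2)=0.929147, N=[6·1·6·1]^{1/2}=6.000000
k∈{0,1} keeps every argument non-negative
  k=0: (−1)^0·6.0000/(6)·0.3697^4·0.9291^0 = +0.018683
  k=1: (−1)^1·6.0000/(2)·0.3697^2·0.9291^2 = -0.354007
d^2_{1,1}(2.3842) = +0.018683 -0.354007 = -0.335324
|D^2_{1,1}|² = |d^2_{1,1}(β)|² = (-0.335324)² = 0.112442 (the z-rotation phases have unit modulus)

P=0.1124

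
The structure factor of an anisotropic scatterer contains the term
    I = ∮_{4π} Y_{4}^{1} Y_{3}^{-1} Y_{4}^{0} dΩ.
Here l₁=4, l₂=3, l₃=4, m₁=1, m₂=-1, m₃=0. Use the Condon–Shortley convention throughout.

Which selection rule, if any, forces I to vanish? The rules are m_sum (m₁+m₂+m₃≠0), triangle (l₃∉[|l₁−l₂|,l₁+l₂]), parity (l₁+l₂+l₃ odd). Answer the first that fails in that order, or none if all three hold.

parity

azimuthal sum: 1 − 1 + 0 = 0  ✓
1 ≤ 4 ≤ 7 (triangle on l)  ✓
L = 4 + 3 + 4 = 11 (odd)  ✗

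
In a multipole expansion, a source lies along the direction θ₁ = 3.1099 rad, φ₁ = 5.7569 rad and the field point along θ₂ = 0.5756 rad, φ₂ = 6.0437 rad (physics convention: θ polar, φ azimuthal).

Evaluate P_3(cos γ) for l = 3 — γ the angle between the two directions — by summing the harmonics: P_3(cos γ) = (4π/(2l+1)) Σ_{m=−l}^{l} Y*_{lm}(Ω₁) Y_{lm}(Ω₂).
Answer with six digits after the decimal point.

-0.155176

Term-by-term m-sum for l=3 (normalisation 4π/7 = 1.795196):
  term(m=-3) = 0.00000 - 0.00000j   from Y*(Ω₁)=-0.00000 - 0.00001j, Y(Ω₂)=0.05066 + 0.04429j
  term(m=-2) = -0.00022 + 0.00014j   from Y*(Ω₁)=-0.00051 + 0.00089j, Y(Ω₂)=0.22544 + 0.11707j
  term(m=-1) = 0.01739 - 0.00513j   from Y*(Ω₁)=0.03538 - 0.02055j, Y(Ω₂)=0.43040 + 0.10509j
  term(m=+0) = -0.12077 + 0.00000j   from Y*(Ω₁)=-0.74411 + 0.00000j, Y(Ω₂)=0.16231 + 0.00000j
  term(m=+1) = 0.01739 + 0.00513j   from Y*(Ω₁)=-0.03538 - 0.02055j, Y(Ω₂)=-0.43040 + 0.10509j
  term(m=+2) = -0.00022 - 0.00014j   from Y*(Ω₁)=-0.00051 - 0.00089j, Y(Ω₂)=0.22544 - 0.11707j
  term(m=+3) = 0.00000 + 0.00000j   from Y*(Ω₁)=0.00000 - 0.00001j, Y(Ω₂)=-0.05066 + 0.04429j
Accumulated sum -0.08644 - 0.00000j; after 4π/(2l+1) scaling, -0.15518 - 0.00000j ⇒ P_3 = -0.155176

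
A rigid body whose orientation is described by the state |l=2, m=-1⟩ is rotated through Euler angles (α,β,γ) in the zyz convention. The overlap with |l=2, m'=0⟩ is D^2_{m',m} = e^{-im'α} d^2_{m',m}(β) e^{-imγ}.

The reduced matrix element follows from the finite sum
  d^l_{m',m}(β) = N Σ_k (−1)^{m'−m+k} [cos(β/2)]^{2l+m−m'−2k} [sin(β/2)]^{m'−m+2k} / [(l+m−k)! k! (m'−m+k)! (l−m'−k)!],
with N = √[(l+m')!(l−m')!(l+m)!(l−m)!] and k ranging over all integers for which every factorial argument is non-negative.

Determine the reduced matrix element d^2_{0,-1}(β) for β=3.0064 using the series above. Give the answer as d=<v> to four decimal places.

d=0.1636

d^2_{0,-1}(β=3.0064) via the finite sum:
With c≡cos(β/2)=0.067545 and s≡sin(β/2)=0.997716, N=[2·2·1·6]^{1/2}=4.898979
The bounds max(0,m−m')=0 and min(l+m,l−m')=1 give 2 terms
  k=0: (−1)^1·4.8990/(2)·0.0675^3·0.9977^1 = -0.000753
  k=1: (−1)^2·4.8990/(2)·0.0675^1·0.9977^3 = +0.164319
d^2_{0,-1}(3.0064) = -0.000753 +0.164319 = +0.163566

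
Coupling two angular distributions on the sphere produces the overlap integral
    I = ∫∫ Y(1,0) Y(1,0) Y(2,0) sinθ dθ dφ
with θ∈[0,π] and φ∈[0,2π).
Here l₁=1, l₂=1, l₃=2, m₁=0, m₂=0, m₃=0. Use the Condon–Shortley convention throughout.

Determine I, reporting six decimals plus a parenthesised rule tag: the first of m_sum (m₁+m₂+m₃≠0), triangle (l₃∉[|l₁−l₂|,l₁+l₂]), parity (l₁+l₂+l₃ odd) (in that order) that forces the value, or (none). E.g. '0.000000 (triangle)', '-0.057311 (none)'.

0.252313 (none)

Checks pass: Σm=0; 4 even; l₃=2∈[0,2].
(2·1+1)(2·1+1)(2·2+1) = 45
Δ: 0! 2! 2! / 5! → 1/30
sum: t=0:+1/1 = 1/1
3j²(1 1 2; 0 0 0) = Δ·Π!·Σ² = 2/15  (sign +1)
(m-triple is (0,0,0) — same symbol as above.)
combine: 4πI² = 45·2/15·2/15 = 4/5
take √, sign +1: I = 0.25231325
No selection rule forces the value: the integral is nonzero (none).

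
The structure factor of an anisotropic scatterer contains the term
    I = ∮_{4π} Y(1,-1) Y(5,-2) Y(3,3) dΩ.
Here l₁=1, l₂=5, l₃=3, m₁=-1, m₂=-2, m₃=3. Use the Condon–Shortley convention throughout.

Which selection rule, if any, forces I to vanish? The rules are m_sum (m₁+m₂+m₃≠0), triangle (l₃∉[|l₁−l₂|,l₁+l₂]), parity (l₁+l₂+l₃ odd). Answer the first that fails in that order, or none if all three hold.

Σmᵢ = 0  ✓
l₃∈[|l₁−l₂|,l₁+l₂]=[4,6] required, l₃=3 fails  ✗
Σlᵢ = 9 ⇒ odd

triangle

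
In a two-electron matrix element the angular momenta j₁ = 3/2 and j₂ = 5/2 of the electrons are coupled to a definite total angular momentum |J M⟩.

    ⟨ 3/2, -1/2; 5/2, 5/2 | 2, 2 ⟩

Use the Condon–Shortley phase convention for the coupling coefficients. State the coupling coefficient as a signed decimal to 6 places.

√[5·2!1!3!/7! · 1!2!5!0!4!0!] = √(480/7)
  +(−1)^2/∏(2,0,0,3,1,0)! = 1/12  (running 1/12)
⟨..|..⟩ = √(480/7)·(1/12) = +0.690066

+0.690066  (= +√(10/21))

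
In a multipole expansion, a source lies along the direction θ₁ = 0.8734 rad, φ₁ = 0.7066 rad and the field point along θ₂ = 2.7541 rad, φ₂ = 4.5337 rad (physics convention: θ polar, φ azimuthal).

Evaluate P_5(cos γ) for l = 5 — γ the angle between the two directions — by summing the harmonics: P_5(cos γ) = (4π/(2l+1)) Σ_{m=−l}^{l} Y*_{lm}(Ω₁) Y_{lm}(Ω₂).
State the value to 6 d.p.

Term-by-term m-sum for l=5 (normalisation 4π/11 = 1.142397):
  [-5]  conj(Y_{5,-5})(Ω₁) = -0.11353 - 0.04685j ; Y_{5,-5}(Ω₂) = -0.00279 + 0.00224j ; Δ = 0.00042 - 0.00012j
  [-4]  conj(Y_{5,-4})(Ω₁) = -0.30937 + 0.10087j ; Y_{5,-4}(Ω₂) = -0.02092 - 0.01816j ; Δ = 0.00830 + 0.00351j
  [-3]  conj(Y_{5,-3})(Ω₁) = -0.22050 + 0.36045j ; Y_{5,-3}(Ω₂) = 0.06402 - 0.10775j ; Δ = 0.02472 + 0.04683j
  [-2]  conj(Y_{5,-2})(Ω₁) = 0.02382 + 0.14991j ; Y_{5,-2}(Ω₂) = 0.32987 + 0.12318j ; Δ = -0.01061 + 0.05238j
  [-1]  conj(Y_{5,-1})(Ω₁) = -0.22442 - 0.19157j ; Y_{5,-1}(Ω₂) = -0.09530 + 0.52762j ; Δ = 0.12246 - 0.10015j
  [+0]  conj(Y_{5,0})(Ω₁) = -0.23691 + 0.00000j ; Y_{5,0}(Ω₂) = -0.13952 + 0.00000j ; Δ = 0.03305 + 0.00000j
  [+1]  conj(Y_{5,1})(Ω₁) = 0.22442 - 0.19157j ; Y_{5,1}(Ω₂) = 0.09530 + 0.52762j ; Δ = 0.12246 + 0.10015j
  [+2]  conj(Y_{5,2})(Ω₁) = 0.02382 - 0.14991j ; Y_{5,2}(Ω₂) = 0.32987 - 0.12318j ; Δ = -0.01061 - 0.05238j
  [+3]  conj(Y_{5,3})(Ω₁) = 0.22050 + 0.36045j ; Y_{5,3}(Ω₂) = -0.06402 - 0.10775j ; Δ = 0.02472 - 0.04683j
  [+4]  conj(Y_{5,4})(Ω₁) = -0.30937 - 0.10087j ; Y_{5,4}(Ω₂) = -0.02092 + 0.01816j ; Δ = 0.00830 - 0.00351j
  [+5]  conj(Y_{5,5})(Ω₁) = 0.11353 - 0.04685j ; Y_{5,5}(Ω₂) = 0.00279 + 0.00224j ; Δ = 0.00042 + 0.00012j
Σ over m = 0.32366 + 0.00000j; ×(4π/11) → 0.36975 + 0.00000j. Real part: 0.369753

0.369753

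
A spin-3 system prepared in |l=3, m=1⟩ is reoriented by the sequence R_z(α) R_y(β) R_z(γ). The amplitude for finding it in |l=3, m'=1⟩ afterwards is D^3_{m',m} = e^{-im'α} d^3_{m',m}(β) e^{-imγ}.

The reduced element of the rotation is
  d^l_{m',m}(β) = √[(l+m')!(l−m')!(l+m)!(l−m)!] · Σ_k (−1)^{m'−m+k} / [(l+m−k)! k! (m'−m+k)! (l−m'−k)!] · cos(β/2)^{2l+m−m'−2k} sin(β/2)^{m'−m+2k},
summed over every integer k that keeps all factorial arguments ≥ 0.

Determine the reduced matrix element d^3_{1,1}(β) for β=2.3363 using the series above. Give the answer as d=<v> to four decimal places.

d^3_{1,1}(β=2.3363) via the finite sum:
c=cos(2.336300/2)=0.391854, s=sin(2.336300/2)=0.920027; N=√[24·2·24·2]=48.000000
The bounds max(0,m−m')=0 and min(l+m,l−m')=2 give 3 terms
  k=0: (−1)^0·48.0000/(48)·0.3919^6·0.9200^0 = +0.003620
  k=1: (−1)^1·48.0000/(6)·0.3919^4·0.9200^2 = -0.159658
  k=2: (−1)^2·48.0000/(8)·0.3919^2·0.9200^4 = +0.660090
d^3_{1,1}(2.3363) = +0.003620 -0.159658 +0.660090 = +0.504053

d=0.5041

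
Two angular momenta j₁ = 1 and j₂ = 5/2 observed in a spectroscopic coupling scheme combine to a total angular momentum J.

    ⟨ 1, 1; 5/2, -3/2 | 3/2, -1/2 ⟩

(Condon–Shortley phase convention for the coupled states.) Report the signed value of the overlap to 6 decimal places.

j₁+j₂−J=2  J+j₁−j₂=0  J−j₁+j₂=3  j₁+j₂+J+1=6
(j₁±m₁, j₂±m₂, J±M) = (2,0,1,4,1,2)
P² = 32/5
sum k=0..0:
  [0] +1/4 = 1/4
S = 1/4
C² = P²·S² = 2/5 ; C = +0.632456

+√(2/5) = +0.632456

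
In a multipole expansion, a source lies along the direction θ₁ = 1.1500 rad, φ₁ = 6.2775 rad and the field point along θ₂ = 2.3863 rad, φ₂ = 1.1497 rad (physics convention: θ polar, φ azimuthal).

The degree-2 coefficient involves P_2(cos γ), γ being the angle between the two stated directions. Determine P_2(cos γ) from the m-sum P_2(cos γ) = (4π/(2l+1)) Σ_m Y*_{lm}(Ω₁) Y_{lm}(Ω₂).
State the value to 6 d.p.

Addition theorem: P_2(cos γ) = (4π/5) Σ_m Y*_{lm}(Ω₁) Y_{lm}(Ω₂), m = −2…2:
  term(m=-2) = -0.039388-0.043139i   from Y*(Ω₁)=+0.321799-0.003659i, Y(Ω₂)=-0.120858-0.135429i
  term(m=-1) = -0.044821+0.101617i   from Y*(Ω₁)=+0.288042-0.001638i, Y(Ω₂)=-0.157608+0.351891i
  term(m=+0) = -0.029323-0.000000i   from Y*(Ω₁)=-0.157511-0.000000i, Y(Ω₂)=+0.186164+0.000000i
  term(m=+1) = -0.044821-0.101617i   from Y*(Ω₁)=-0.288042-0.001638i, Y(Ω₂)=+0.157608+0.351891i
  term(m=+2) = -0.039388+0.043139i   from Y*(Ω₁)=+0.321799+0.003659i, Y(Ω₂)=-0.120858+0.135429i
Accumulated sum -0.197741+0.000000i; after 4π/(2l+1) scaling, -0.496977+0.000000i ⇒ P_2 = -0.496977

-0.496977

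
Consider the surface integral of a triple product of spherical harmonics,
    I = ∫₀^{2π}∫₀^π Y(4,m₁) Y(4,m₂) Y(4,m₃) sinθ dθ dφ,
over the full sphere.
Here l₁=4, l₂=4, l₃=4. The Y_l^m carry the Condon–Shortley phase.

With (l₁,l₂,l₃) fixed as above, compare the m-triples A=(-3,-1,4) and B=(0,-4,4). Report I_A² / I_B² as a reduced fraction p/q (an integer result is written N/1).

5/2

Shared (l₁,l₂,l₃)=(4,4,4): N and (l;000)² cancel in I_A²/I_B².
A: Δ = 4!·4!·4!/13! = 1/450450; Racah Σ t=3..3: t=3:−1/3456 = -1/3456; ⇒ 3j(4 4 4; -3 -1 4)² = 35/1287, sgn -1
B: Δ = 4!·4!·4!/13! = 1/450450; Racah Σ t=0..0: t=0:+1/13824 = 1/13824; ⇒ 3j(4 4 4; 0 -4 4)² = 14/1287, sgn +1
I_A²/I_B² = (35/1287)/(14/1287) = 5/2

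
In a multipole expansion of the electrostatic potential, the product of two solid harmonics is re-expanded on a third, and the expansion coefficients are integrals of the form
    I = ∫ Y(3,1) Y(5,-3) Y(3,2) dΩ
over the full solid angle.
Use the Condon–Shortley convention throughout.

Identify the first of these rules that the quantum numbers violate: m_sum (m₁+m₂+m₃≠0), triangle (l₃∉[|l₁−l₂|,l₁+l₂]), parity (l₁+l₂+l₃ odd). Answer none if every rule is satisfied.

parity

azimuthal sum: 1 − 3 + 2 = 0  ✓
2 ≤ 3 ≤ 8 (triangle on l)  ✓
L = 3 + 5 + 3 = 11 (odd)  ✗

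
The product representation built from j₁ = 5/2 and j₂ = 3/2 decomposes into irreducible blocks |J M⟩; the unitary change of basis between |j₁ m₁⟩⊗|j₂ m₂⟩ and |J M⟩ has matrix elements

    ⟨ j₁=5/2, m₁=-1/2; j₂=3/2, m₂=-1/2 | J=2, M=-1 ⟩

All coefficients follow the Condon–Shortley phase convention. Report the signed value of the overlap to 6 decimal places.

−√(25/84) ≈ -0.545545

triangle: 2!·3!·1!/7! = 12/5040
(j±m)!: 2!·3!·1!·2!·1!·3! = 144
prefactor² = (2J+1)·Δ·N² = 12/7
  k=0: +1/(0!·2!·3!·1!·0!·0!) = 1/12
  k=1: −1/(1!·1!·2!·0!·1!·1!) = -1/2
Σ = -5/12  ⇒  CG² = 12/7·(-5/12)² = 25/84
CG = −√(25/84) = -0.545545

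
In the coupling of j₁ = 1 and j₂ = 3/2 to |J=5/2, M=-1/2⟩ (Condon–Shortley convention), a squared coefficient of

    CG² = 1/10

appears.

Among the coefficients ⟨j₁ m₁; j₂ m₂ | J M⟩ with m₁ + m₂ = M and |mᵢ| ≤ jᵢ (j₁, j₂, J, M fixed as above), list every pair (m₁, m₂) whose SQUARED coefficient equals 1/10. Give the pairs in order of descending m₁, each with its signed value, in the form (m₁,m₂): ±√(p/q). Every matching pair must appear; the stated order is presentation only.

(1,-3/2): +√(1/10)

Admissible pairs with m₁+m₂ = M = -1/2: (-1,1/2), (0,-1/2), (1,-3/2)
  (m₁,m₂)=(1,-3/2): CG² = 1/10, CG = +√(1/10)   ← matches the target
  (m₁,m₂)=(0,-1/2): CG² = 3/5, CG = +√(3/5)
  (m₁,m₂)=(-1,1/2): CG² = 3/10, CG = +√(3/10)
Pairs with CG² = 1/10: (1,-3/2): +√(1/10)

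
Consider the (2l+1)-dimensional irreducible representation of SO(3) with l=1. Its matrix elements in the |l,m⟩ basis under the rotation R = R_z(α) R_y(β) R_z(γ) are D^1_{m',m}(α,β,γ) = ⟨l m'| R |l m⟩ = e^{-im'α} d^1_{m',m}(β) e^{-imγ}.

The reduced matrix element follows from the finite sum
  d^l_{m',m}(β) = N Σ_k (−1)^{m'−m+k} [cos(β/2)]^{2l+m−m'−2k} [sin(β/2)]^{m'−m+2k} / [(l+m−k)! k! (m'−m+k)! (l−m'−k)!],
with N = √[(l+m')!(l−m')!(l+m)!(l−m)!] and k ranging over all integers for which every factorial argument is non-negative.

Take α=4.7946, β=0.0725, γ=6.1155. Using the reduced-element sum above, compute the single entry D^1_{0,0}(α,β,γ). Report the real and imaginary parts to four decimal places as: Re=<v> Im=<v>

First d^1_{0,0}(β=0.0725), then the phase factors e^{-i(0)α} and e^{-i(0)γ}:
c=cos(0.072500/2)=0.999343, s=sin(0.072500/2)=0.036242; N=√[1·1·1·1]=1.000000
k: max(0,(0)−(0))=0 … min(1+(0),1−(0))=1
  k=0: (−1)^0·1.0000/(1)·0.9993^2·0.0362^0 = +0.998687
  k=1: (−1)^1·1.0000/(1)·0.9993^0·0.0362^2 = -0.001313
d^1_{0,0}(0.0725) = +0.998687 -0.001313 = +0.997373
Phases: e^{-i·(0)·4.7946}=+1.000000+0.000000i, e^{-i·(0)·6.1155}=+1.000000+0.000000i ⇒ D=+0.997373+0.000000i

Re=0.9974 Im=0.0000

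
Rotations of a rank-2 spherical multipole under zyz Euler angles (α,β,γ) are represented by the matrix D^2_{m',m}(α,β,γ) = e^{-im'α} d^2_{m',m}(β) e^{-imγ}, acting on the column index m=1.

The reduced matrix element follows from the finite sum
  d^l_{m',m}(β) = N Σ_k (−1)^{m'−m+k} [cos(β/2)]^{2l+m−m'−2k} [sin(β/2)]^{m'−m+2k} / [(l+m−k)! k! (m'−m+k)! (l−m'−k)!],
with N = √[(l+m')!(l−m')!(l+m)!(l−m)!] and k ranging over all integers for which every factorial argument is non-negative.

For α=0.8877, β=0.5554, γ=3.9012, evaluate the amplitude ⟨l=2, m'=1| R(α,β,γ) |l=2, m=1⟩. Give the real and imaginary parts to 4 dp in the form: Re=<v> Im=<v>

D^2_{1,1}(0.8877,0.5554,3.9012) = e^{-i·1·0.8877}·d^2_{1,1}(0.5554)·e^{-i·1·3.9012}. Compute d first:
With c≡cos(β/2)=0.961689 and s≡sin(β/2)=0.274144, N=[6·1·6·1]^{1/2}=6.000000
Admissible k: 0..1 (factorial args all ≥0)
  k=0: (−1)^0·6.0000/(6)·0.9617^4·0.2741^0 = +0.855338
  k=1: (−1)^1·6.0000/(2)·0.9617^2·0.2741^2 = -0.208521
d^2_{1,1}(0.5554) = +0.855338 -0.208521 = +0.646817
Attach z-rotation phases: D = e^{-i(1)(0.8877)}·(+0.646817)·e^{-i(1)(3.9012)} = +0.049440+0.644925i

Re=0.0494 Im=0.6449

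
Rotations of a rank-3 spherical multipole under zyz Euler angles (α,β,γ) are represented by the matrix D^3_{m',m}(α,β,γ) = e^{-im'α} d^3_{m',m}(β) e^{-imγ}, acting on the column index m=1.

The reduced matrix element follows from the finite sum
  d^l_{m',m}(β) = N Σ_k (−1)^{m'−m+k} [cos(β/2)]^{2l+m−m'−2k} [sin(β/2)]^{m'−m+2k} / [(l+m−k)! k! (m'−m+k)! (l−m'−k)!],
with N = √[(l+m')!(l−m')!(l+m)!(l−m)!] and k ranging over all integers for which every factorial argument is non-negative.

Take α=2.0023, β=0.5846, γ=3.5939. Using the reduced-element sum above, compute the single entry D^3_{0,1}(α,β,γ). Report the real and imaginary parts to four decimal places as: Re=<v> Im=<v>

Re=-0.5324 Im=0.2587

First d^3_{0,1}(β=0.5846), then the phase factors e^{-i(0)α} and e^{-i(1)γ}:
With c≡cos(β/2)=0.957584 and s≡sin(β/2)=0.288155, N=[6·6·24·2]^{1/2}=41.569219
Admissible k: 1..3 (factorial args all ≥0)
  k=1: (−1)^0·41.5692/(12)·0.9576^5·0.2882^1 = +0.803713
  k=2: (−1)^1·41.5692/(4)·0.9576^3·0.2882^3 = -0.218335
  k=3: (−1)^2·41.5692/(12)·0.9576^1·0.2882^5 = +0.006590
d^3_{0,1}(0.5846) = +0.803713 -0.218335 +0.006590 = +0.591969
Attach z-rotation phases: D = e^{-i(0)(2.0023)}·(+0.591969)·e^{-i(1)(3.5939)} = -0.532441+0.258715i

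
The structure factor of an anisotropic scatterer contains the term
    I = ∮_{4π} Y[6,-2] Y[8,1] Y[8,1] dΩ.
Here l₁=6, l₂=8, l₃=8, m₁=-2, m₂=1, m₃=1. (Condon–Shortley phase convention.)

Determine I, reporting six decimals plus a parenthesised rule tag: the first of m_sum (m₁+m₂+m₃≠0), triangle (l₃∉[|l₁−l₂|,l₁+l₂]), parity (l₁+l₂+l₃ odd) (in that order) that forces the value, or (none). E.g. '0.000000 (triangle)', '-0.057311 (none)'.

Checks pass: Σm=0; 22 even; l₃=8∈[2,14].
(2·6+1)(2·8+1)(2·8+1) = 3757
Δ: 6! 6! 10! / 23! → 1/13742520792
sum: t=0:+1/41803776000 t=1:−1/435456000 t=2:+1/39813120 t=3:−1/18662400 t=4:+1/39813120 t=5:−1/435456000 t=6:+1/41803776000 = -11/1393459200
3j²(6 8 8; 0 0 0) = Δ·Π!·Σ² = 600/96577  (sign -1)
sum: t=2:+1/1045094400 t=3:−1/74649600 t=4:+1/33177600 t=5:−1/74649600 t=6:+1/1045094400 = 11/2090188800
3j²(6 8 8; -2 1 1) = Δ·Π!·Σ² = 630/96577  (sign -1)
combine: 4πI² = 3757·600/96577·630/96577 = 378000/2482597
take √, sign +1: I = 0.11007479
No selection rule forces the value: the integral is nonzero (none).

0.110075 (none)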